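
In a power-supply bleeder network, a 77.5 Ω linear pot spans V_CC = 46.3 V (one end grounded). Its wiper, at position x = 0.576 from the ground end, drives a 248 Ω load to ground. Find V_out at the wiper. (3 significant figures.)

Split the track: R_lower = x·R_p = 44.64 Ω, R_upper = (1−x)·R_p = 32.86 Ω.
R_L loads the lower segment: effective lower R = 37.83 Ω.
Then V_out = V_CC · 37.83/(32.86 + 37.83) = 24.78 V.
(Unloaded: V_out = x·V_CC = 26.7 V.)

V_out ≈ 24.8 V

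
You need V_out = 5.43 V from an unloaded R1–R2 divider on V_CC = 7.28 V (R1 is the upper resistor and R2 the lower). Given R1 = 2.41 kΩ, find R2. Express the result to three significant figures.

Required fraction k = V_out/V_CC = 0.7459.
So R2 = R1 · V_out/(V_CC − V_out) = 2.41 × 5.43/(7.28 − 5.43) = 2.41 × 2.935 = 7.074 kΩ.

R2 ≈ 7.07 kΩ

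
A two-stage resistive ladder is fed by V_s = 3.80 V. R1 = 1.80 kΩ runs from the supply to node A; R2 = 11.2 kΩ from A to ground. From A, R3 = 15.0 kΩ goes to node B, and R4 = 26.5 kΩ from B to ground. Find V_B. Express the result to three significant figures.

Node A sees R2 in parallel with the series input of stage 2, R3 + R4 = 41.50 kΩ.
Effective lower resistance at A: R2 ‖ 41.50 = 8.820 kΩ.
First divider: V_A = V_s · 8.820/(1.80 + 8.820) = 3.156 V.
Stage 2 is unloaded, so V_B = V_A · R4/(R3+R4) = 3.156 × 26.5/41.50 = 2.015 V.

V_B ≈ 2.02 V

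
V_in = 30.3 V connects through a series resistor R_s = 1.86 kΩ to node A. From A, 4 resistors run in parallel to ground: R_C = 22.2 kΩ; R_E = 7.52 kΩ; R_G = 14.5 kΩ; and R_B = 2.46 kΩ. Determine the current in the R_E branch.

Equivalent of the parallel group: R_p = 1.530 kΩ.
V_A = 30.3 × 1.530/3.390 = 13.68 V.
I(R_E) = V_A / R_E = 13.68/7.52 = 1.819 mA.

I ≈ 1.82 mA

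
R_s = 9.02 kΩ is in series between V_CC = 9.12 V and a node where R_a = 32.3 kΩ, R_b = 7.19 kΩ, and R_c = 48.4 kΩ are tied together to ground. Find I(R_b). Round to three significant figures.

Parallel bank: R_p = 1/(1/32.3 + 1/7.19 + 1/48.4) = 5.244 kΩ.
Node voltage V_A = V_CC · R_p/(R_s + R_p) = 9.12 × 0.3676 = 3.353 V.
Branch current I = V_A/R_b = 3.353/7.19 = 0.4663 mA.

I ≈ 0.466 mA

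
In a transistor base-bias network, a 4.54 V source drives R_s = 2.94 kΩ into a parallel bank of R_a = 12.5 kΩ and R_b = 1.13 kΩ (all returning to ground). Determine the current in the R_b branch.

I ≈ 1.05 mA

Combine the parallel branches: R_p = (1/12.5 + 1/1.13)⁻¹ = 1.036 kΩ.
Node voltage V_A = V_supply · R_p/(R_s + R_p) = 4.54 × 0.2606 = 1.183 V.
I(R_b) = V_A / R_b = 1.183/1.13 = 1.047 mA.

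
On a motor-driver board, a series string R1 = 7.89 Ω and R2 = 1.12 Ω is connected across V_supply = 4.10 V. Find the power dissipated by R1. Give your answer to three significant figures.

P ≈ 1.63 W

ΣR = 9.010 Ω → I = 4.10/9.010 = 0.4550 A.
V(R1) = I·R = 3.590 V; P = V·I = 3.590 × 0.4550 = 1.634 W.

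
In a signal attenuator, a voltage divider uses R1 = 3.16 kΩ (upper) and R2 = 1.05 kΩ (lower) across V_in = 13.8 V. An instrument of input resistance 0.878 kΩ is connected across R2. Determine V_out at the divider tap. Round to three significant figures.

R2 ‖ R_L = (1.05 × 0.878)/(1.05 + 0.878) = 0.4782 kΩ.
Voltage divider with the loaded lower leg: V_out = 13.8 × 0.4782/(3.16 + 0.4782) = 13.8 × 0.1314 = 1.814 V.
(Unloaded it would be 3.44 V; the load pulls it down.)

V_out ≈ 1.81 V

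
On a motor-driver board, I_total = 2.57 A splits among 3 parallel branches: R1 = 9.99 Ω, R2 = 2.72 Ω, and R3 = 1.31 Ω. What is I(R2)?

I ≈ 0.767 A

Conductances: ΣG = 1/9.99 + 1/2.72 + 1/1.31 = 1.231 (1/Ω).
R2 takes the fraction G_k/ΣG = 0.3676/1.231 = 0.2986, so I = 2.57 × 0.2986 = 0.7675 A.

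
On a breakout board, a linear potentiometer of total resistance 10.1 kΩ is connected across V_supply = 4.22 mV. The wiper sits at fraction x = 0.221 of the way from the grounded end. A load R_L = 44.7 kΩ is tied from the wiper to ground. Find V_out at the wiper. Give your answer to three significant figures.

V_out ≈ 0.898 mV

Lower segment x·R_p = 2.232 kΩ; upper segment (1−x)·R_p = 7.868 kΩ.
R_L loads the lower segment: effective lower R = 2.126 kΩ.
Loaded-divider output: V_out = 4.22 × 0.2127 = 0.8977 mV.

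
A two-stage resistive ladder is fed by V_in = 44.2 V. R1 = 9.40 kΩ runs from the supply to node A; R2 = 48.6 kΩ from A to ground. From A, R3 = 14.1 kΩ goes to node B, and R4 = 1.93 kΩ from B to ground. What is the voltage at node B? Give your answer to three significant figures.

Looking into the second stage from A: R3 + R4 = 16.03 kΩ appears in parallel with R2.
Effective lower resistance at A: R2 ‖ 16.03 = 12.05 kΩ.
So V_A = 44.2 × 0.5619 = 24.83 V.
Stage 2 is unloaded, so V_B = V_A · R4/(R3+R4) = 24.83 × 1.93/16.03 = 2.990 V.

V_B ≈ 2.99 V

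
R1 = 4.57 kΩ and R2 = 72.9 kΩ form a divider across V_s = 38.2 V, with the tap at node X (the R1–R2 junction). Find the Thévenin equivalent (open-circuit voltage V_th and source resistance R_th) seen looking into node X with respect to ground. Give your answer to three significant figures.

V_th is the unloaded tap voltage: V_s · R2/(R1+R2) = 38.2 × 0.9410 = 35.95 V.
Looking into X with the source shorted: R_th = R1·R2/(R1+R2) = 4.570 × 72.9/77.47 = 4.300 kΩ.

V_th ≈ 35.9 V, R_th ≈ 4.30 kΩ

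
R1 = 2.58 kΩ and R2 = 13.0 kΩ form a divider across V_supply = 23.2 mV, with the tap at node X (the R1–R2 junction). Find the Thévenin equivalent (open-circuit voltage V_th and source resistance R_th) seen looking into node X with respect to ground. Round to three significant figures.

With X open, the divider is unloaded: V_th = 23.2 × 13.0/15.58 = 19.36 mV.
With V_supply suppressed (replaced by a short), R_th = R1 ‖ R2 = (2.580 × 13.0)/(2.580 + 13.0) = 2.153 kΩ.

V_th ≈ 19.4 mV, R_th ≈ 2.15 kΩ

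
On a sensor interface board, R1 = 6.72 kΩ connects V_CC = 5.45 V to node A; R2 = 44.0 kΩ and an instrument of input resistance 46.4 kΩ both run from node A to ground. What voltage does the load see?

The load sits in parallel with R2, giving an effective lower resistance R2' = R2·R_L/(R2+R_L) = 22.58 kΩ.
Now apply the divider: V_out = 5.45 × 0.7707 = 4.200 V.

V_out ≈ 4.20 V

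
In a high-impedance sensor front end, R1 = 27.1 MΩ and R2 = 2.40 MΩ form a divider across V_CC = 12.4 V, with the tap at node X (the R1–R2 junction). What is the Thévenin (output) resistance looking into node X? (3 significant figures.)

Looking into X with the source shorted: R_th = R1·R2/(R1+R2) = 27.10 × 2.40/29.50 = 2.205 MΩ.

R_th ≈ 2.20 MΩ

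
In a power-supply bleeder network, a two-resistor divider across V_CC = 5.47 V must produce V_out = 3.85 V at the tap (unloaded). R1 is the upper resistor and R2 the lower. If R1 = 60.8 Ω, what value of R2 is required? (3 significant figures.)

R2 ≈ 144 Ω

V_out/V_CC = R2/(R1+R2) = 0.7038.
Rearranging, R2 = R1·k/(1−k) = 60.8 × 2.377 = 144.5 Ω.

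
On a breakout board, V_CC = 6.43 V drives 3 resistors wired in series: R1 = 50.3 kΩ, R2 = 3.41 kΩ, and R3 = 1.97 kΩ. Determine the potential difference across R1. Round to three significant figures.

V ≈ 5.81 V

ΣR = 50.3 + 3.41 + 1.97 = 55.68 kΩ.
Voltage divider: V = V_CC · (50.30 / 55.68) = 6.43 × 0.9034 = 5.809 V.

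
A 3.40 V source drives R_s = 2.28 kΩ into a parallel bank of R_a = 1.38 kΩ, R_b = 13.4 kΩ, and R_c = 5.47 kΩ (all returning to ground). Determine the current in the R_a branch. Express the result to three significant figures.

Parallel bank: R_p = 1/(1/1.38 + 1/13.4 + 1/5.47) = 1.018 kΩ.
V_A by voltage divider: V_A = 3.40 × 1.018/(2.28 + 1.018) = 1.050 V.
Branch current I = V_A/R_a = 1.050/1.38 = 0.7606 mA.

I ≈ 0.761 mA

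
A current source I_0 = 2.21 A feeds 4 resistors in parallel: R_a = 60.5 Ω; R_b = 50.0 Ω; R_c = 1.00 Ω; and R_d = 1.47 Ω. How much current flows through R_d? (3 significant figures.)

I ≈ 0.876 A

ΣG = 1/60.5 + 1/50.0 + 1/1.00 + 1/1.47 = 1.717.
R_d takes the fraction G_k/ΣG = 0.6803/1.717 = 0.3962, so I = 2.21 × 0.3962 = 0.8757 A.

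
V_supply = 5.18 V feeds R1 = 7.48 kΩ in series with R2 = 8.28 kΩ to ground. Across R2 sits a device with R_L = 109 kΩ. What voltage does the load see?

R2 ‖ R_L = (8.28 × 109)/(8.28 + 109) = 7.695 kΩ.
Now apply the divider: V_out = 5.18 × 0.5071 = 2.627 V.

V_out ≈ 2.63 V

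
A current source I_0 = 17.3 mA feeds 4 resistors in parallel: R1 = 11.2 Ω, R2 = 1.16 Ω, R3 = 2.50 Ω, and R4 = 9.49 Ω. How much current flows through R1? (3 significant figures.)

I ≈ 1.06 mA

Total conductance ΣG = 1/11.2 + 1/1.16 + 1/2.50 + 1/9.49 = 1.457 (units of 1/Ω).
Current divider: I(R1) = I_0 · G_k/ΣG = 17.3 × (0.08929/1.457) = 17.3 × 0.06129 = 1.060 mA.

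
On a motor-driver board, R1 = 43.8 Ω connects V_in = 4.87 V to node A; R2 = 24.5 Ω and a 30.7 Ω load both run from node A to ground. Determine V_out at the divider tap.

V_out ≈ 1.16 V

R2 ‖ R_L = (24.5 × 30.7)/(24.5 + 30.7) = 13.63 Ω.
Now apply the divider: V_out = 4.87 × 0.2373 = 1.156 V.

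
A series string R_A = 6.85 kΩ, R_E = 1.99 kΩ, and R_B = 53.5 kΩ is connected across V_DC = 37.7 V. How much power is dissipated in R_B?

ΣR = 62.34 kΩ → I = 37.7/62.34 = 0.6047 mA.
V(R_B) = I·R = 32.35 V; P = V·I = 32.35 × 0.6047 = 19.57 mW.

P ≈ 19.6 mW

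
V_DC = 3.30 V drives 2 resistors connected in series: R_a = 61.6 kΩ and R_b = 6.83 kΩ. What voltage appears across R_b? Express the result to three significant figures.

ΣR = 61.6 + 6.83 = 68.43 kΩ.
V = V_DC · R/ΣR = 3.30 × 0.09981 = 0.3294 V.

V ≈ 0.329 V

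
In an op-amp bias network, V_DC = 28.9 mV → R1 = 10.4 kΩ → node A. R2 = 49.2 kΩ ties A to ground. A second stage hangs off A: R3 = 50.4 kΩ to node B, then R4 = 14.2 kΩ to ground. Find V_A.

The second stage (R3 + R4 = 64.60 kΩ) loads node A in parallel with R2.
Effective lower resistance at A: R2 ‖ 64.60 = 27.93 kΩ.
First divider: V_A = V_DC · 27.93/(10.4 + 27.93) = 21.06 mV.

V_A ≈ 21.1 mV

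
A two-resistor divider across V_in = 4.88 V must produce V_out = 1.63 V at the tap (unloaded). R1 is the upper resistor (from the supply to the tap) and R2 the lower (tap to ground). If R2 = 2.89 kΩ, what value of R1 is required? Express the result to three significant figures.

R1 ≈ 5.76 kΩ

The divider ratio is R2/(R1+R2) = 1.63/4.88 = 0.3340.
So R1 = R2 · (V_in/V_out − 1) = 2.89 × (4.88/1.63 − 1) = 2.89 × 1.994 = 5.762 kΩ.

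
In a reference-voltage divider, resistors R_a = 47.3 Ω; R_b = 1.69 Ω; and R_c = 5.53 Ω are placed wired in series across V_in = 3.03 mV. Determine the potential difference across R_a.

V ≈ 2.63 mV

ΣR = 47.3 + 1.69 + 5.53 = 54.52 Ω.
By the voltage-divider rule, V = 3.03 × 47.30/54.52 = 2.629 mV.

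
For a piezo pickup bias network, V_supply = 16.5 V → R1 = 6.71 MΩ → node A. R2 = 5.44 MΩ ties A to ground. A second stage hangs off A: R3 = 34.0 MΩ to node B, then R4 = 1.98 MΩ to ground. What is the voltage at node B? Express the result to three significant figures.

Looking into the second stage from A: R3 + R4 = 35.98 MΩ appears in parallel with R2.
R2 ‖ (R3+R4) = 4.726 MΩ.
So V_A = 16.5 × 0.4132 = 6.818 V.
Then the unloaded second divider: V_B = V_A × R4/(R3+R4) = 6.818 × 0.05503 = 0.3752 V.

V_B ≈ 0.375 V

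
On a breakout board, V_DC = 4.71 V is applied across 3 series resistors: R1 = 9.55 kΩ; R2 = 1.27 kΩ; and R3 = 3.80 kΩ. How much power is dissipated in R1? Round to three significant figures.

P ≈ 0.991 mW

Series current I = V_DC/ΣR = 4.71/14.62 = 0.3222 mA.
P = I²R = 0.1038 × 9.55 = 0.9912 mW.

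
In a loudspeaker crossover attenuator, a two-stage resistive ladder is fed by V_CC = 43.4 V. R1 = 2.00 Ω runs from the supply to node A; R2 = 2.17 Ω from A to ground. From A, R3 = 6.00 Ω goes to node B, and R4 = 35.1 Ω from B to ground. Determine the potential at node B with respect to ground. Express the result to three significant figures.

V_B ≈ 18.8 V

Looking into the second stage from A: R3 + R4 = 41.10 Ω appears in parallel with R2.
Effective lower resistance at A: R2 ‖ 41.10 = 2.061 Ω.
V_A = 43.4 × 2.061/(2.00 + 2.061) = 22.03 V.
V_B = V_A × 0.8540 = 18.81 V.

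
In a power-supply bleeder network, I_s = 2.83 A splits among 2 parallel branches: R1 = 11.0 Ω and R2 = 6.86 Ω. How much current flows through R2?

With just two branches, the current splits inversely with resistance.
So I = 2.83 × 11.0/17.86 = 1.743 A.

I ≈ 1.74 A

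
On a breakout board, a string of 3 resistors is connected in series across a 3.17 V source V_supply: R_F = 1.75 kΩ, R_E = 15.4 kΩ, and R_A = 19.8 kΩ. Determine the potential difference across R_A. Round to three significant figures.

ΣR = 1.75 + 15.4 + 19.8 = 36.95 kΩ.
By the voltage-divider rule, V = 3.17 × 19.80/36.95 = 1.699 V.

V ≈ 1.70 V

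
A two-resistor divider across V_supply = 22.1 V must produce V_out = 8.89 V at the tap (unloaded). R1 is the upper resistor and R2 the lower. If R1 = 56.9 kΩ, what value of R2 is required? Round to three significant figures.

R2 ≈ 38.3 kΩ

V_out/V_supply = R2/(R1+R2) = 0.4023.
So R2 = R1 · V_out/(V_supply − V_out) = 56.9 × 8.89/(22.1 − 8.89) = 56.9 × 0.6730 = 38.29 kΩ.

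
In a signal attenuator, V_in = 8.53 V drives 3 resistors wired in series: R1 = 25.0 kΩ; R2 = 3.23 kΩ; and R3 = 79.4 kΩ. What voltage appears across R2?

V ≈ 0.256 V

ΣR = 25.0 + 3.23 + 79.4 = 107.6 kΩ.
V = V_in · R/ΣR = 8.53 × 0.03001 = 0.2560 V.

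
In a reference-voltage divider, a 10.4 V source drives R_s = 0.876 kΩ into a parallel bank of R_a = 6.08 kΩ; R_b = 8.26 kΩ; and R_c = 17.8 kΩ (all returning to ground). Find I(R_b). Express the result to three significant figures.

Parallel bank: R_p = 1/(1/6.08 + 1/8.26 + 1/17.8) = 2.926 kΩ.
Node voltage V_A = V_s · R_p/(R_s + R_p) = 10.4 × 0.7696 = 8.004 V.
Branch current I = V_A/R_b = 8.004/8.26 = 0.9690 mA.

I ≈ 0.969 mA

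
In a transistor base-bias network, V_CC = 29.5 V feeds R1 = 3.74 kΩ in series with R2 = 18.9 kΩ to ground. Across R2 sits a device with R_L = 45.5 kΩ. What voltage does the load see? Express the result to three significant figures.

V_out ≈ 23.0 V

R2 ‖ R_L = (18.9 × 45.5)/(18.9 + 45.5) = 13.35 kΩ.
Then V_out = V_CC · R2'/(R1 + R2') = 29.5 × 13.35/17.09 = 23.05 V.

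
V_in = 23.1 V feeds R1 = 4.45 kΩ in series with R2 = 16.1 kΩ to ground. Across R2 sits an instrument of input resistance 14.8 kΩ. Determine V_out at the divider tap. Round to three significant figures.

V_out ≈ 14.6 V

First combine the lower leg with the load: R2 ‖ R_L = 7.711 kΩ.
Then V_out = V_in · R2'/(R1 + R2') = 23.1 × 7.711/12.16 = 14.65 V.
(Unloaded it would be 18.1 V; the load pulls it down.)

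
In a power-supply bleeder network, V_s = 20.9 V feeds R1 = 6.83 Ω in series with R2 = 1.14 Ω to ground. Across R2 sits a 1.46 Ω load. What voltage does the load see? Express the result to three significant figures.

V_out ≈ 1.79 V

First combine the lower leg with the load: R2 ‖ R_L = 0.6402 Ω.
Voltage divider with the loaded lower leg: V_out = 20.9 × 0.6402/(6.83 + 0.6402) = 20.9 × 0.08569 = 1.791 V.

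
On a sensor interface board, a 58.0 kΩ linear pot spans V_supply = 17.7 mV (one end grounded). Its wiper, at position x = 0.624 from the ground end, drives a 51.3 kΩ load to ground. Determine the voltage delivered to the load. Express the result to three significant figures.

The pot divides into 21.81 kΩ above the wiper and 36.19 kΩ below.
Lower segment in parallel with the load: 36.19 ‖ 51.3 = 21.22 kΩ.
Loaded-divider output: V_out = 17.7 × 0.4932 = 8.729 mV.

V_out ≈ 8.73 mV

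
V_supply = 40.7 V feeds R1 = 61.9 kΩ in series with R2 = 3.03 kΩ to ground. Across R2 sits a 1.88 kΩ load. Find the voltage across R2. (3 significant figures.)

R2 ‖ R_L = (3.03 × 1.88)/(3.03 + 1.88) = 1.160 kΩ.
Then V_out = V_supply · R2'/(R1 + R2') = 40.7 × 1.160/63.06 = 0.7488 V.

V_out ≈ 0.749 V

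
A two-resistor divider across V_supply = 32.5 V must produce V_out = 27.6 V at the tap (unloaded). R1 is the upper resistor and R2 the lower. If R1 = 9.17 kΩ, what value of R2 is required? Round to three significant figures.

V_out/V_supply = R2/(R1+R2) = 0.8492.
Rearranging, R2 = R1·k/(1−k) = 9.17 × 5.633 = 51.65 kΩ.

R2 ≈ 51.7 kΩ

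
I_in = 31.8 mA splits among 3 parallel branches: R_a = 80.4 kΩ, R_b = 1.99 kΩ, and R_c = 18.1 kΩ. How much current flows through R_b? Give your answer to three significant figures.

Total conductance ΣG = 1/80.4 + 1/1.99 + 1/18.1 = 0.5702 (units of 1/kΩ).
Current divider: I(R_b) = I_in · G_k/ΣG = 31.8 × (0.5025/0.5702) = 31.8 × 0.8813 = 28.03 mA.

I ≈ 28.0 mA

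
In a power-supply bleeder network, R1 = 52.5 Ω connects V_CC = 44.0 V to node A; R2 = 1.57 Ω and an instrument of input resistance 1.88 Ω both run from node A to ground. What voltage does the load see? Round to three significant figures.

V_out ≈ 0.706 V

The load sits in parallel with R2, giving an effective lower resistance R2' = R2·R_L/(R2+R_L) = 0.8555 Ω.
Then V_out = V_CC · R2'/(R1 + R2') = 44.0 × 0.8555/53.36 = 0.7055 V.
(Unloaded it would be 1.28 V; the load pulls it down.)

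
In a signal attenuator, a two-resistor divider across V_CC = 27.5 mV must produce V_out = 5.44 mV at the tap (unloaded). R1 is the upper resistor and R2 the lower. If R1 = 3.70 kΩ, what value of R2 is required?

R2 ≈ 0.912 kΩ

V_out/V_CC = R2/(R1+R2) = 0.1978.
So R2 = R1 · V_out/(V_CC − V_out) = 3.70 × 5.44/(27.5 − 5.44) = 3.70 × 0.2466 = 0.9124 kΩ.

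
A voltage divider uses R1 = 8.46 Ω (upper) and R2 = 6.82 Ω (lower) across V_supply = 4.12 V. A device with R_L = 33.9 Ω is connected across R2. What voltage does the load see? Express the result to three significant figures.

V_out ≈ 1.65 V

R2 ‖ R_L = (6.82 × 33.9)/(6.82 + 33.9) = 5.678 Ω.
Voltage divider with the loaded lower leg: V_out = 4.12 × 5.678/(8.46 + 5.678) = 4.12 × 0.4016 = 1.655 V.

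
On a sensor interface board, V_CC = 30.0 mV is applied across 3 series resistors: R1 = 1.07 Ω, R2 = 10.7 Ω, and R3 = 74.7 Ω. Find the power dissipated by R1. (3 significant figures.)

P ≈ 0.129 µW

Series current I = V_CC/ΣR = 30.0/86.47 = 0.3469 mA.
P = I²R = 0.1204 × 1.07 = 0.1288 µW.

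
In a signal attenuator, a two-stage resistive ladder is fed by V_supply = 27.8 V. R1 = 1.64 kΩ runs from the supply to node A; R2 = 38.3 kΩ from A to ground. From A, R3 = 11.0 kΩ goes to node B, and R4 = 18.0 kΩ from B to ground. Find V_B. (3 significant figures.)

V_B ≈ 15.7 V

Looking into the second stage from A: R3 + R4 = 29.00 kΩ appears in parallel with R2.
Effective lower resistance at A: R2 ‖ 29.00 = 16.50 kΩ.
First divider: V_A = V_supply · 16.50/(1.64 + 16.50) = 25.29 V.
Stage 2 is unloaded, so V_B = V_A · R4/(R3+R4) = 25.29 × 18.0/29.00 = 15.70 V.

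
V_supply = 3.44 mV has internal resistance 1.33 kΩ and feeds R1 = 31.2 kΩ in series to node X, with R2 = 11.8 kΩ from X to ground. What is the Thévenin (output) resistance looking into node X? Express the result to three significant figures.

R_th ≈ 8.66 kΩ

R1' = 1.33 + 31.2 = 32.53 kΩ (source resistance + R1).
Looking into X with the source shorted: R_th = R1'·R2/(R1'+R2) = 32.53 × 11.8/44.33 = 8.659 kΩ.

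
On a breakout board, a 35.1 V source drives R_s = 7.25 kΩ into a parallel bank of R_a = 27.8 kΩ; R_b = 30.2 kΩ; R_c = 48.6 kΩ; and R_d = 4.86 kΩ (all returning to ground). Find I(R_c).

I ≈ 0.230 mA

Parallel bank: R_p = 1/(1/27.8 + 1/30.2 + 1/48.6 + 1/4.86) = 3.385 kΩ.
V_A by voltage divider: V_A = 35.1 × 3.385/(7.25 + 3.385) = 11.17 V.
Branch current I = V_A/R_c = 11.17/48.6 = 0.2299 mA.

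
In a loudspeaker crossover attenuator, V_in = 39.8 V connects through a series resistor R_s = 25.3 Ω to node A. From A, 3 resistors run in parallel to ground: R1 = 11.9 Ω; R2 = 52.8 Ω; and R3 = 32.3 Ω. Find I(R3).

Equivalent of the parallel group: R_p = 7.466 Ω.
Node voltage V_A = V_in · R_p/(R_s + R_p) = 39.8 × 0.2279 = 9.069 V.
Branch current I = V_A/R3 = 9.069/32.3 = 0.2808 A.

I ≈ 0.281 A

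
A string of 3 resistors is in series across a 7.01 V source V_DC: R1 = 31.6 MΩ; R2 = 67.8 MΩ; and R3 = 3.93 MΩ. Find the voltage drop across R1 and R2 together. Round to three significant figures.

V ≈ 6.74 V

Series total: ΣR = 31.6 + 67.8 + 3.93 = 103.3 MΩ.
R_{R1..R2} = 31.6 + 67.8 = 99.40 MΩ.
V = V_DC · R/ΣR = 7.01 × 0.9620 = 6.743 V.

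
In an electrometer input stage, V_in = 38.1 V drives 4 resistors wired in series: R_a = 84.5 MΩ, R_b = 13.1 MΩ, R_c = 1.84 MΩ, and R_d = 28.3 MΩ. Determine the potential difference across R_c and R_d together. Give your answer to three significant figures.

Series total: ΣR = 84.5 + 13.1 + 1.84 + 28.3 = 127.7 MΩ.
R_{R_c..R_d} = 1.84 + 28.3 = 30.14 MΩ.
Voltage divider: V = V_in · (30.14 / 127.7) = 38.1 × 0.2359 = 8.990 V.

V ≈ 8.99 V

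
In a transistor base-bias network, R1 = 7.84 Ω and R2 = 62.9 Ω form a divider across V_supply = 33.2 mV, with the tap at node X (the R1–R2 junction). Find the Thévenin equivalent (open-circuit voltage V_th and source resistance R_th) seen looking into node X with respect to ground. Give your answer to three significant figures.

V_th ≈ 29.5 mV, R_th ≈ 6.97 Ω

V_th is the unloaded tap voltage: V_supply · R2/(R1+R2) = 33.2 × 0.8892 = 29.52 mV.
Looking into X with the source shorted: R_th = R1·R2/(R1+R2) = 7.840 × 62.9/70.74 = 6.971 Ω.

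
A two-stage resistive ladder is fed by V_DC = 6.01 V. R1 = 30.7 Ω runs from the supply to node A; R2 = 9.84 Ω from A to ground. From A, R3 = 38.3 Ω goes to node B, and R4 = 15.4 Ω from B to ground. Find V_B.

V_B ≈ 0.367 V

Node A sees R2 in parallel with the series input of stage 2, R3 + R4 = 53.70 Ω.
Effective lower resistance at A: R2 ‖ 53.70 = 8.316 Ω.
So V_A = 6.01 × 0.2131 = 1.281 V.
Stage 2 is unloaded, so V_B = V_A · R4/(R3+R4) = 1.281 × 15.4/53.70 = 0.3674 V.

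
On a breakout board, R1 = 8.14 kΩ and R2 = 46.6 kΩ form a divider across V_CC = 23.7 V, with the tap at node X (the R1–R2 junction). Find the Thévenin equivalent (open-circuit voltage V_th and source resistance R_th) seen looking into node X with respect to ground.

With X open, the divider is unloaded: V_th = 23.7 × 46.6/54.74 = 20.18 V.
With V_CC suppressed (replaced by a short), R_th = R1 ‖ R2 = (8.140 × 46.6)/(8.140 + 46.6) = 6.930 kΩ.

V_th ≈ 20.2 V, R_th ≈ 6.93 kΩ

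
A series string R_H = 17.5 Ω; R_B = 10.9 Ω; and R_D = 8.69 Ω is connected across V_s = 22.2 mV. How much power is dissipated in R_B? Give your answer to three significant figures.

Series current I = V_s/ΣR = 22.2/37.09 = 0.5985 mA.
P = I²R = 0.3583 × 10.9 = 3.905 µW.

P ≈ 3.90 µW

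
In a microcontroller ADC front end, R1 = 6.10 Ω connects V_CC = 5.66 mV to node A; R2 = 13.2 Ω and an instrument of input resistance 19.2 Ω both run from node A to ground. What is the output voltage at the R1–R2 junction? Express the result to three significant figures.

R2 ‖ R_L = (13.2 × 19.2)/(13.2 + 19.2) = 7.822 Ω.
Voltage divider with the loaded lower leg: V_out = 5.66 × 7.822/(6.10 + 7.822) = 5.66 × 0.5619 = 3.180 mV.
(Unloaded it would be 3.87 mV; the load pulls it down.)

V_out ≈ 3.18 mV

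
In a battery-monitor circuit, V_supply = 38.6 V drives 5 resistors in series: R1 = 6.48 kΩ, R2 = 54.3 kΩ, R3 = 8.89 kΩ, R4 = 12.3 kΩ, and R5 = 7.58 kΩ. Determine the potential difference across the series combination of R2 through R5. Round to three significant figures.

Series total: ΣR = 6.48 + 54.3 + 8.89 + 12.3 + 7.58 = 89.55 kΩ.
R_{R2..R5} = 54.3 + 8.89 + 12.3 + 7.58 = 83.07 kΩ.
Voltage divider: V = V_supply · (83.07 / 89.55) = 38.6 × 0.9276 = 35.81 V.

V ≈ 35.8 V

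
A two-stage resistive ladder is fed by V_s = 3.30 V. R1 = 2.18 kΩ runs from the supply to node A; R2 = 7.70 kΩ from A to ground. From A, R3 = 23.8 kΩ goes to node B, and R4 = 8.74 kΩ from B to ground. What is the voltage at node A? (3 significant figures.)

V_A ≈ 2.44 V

Looking into the second stage from A: R3 + R4 = 32.54 kΩ appears in parallel with R2.
R2 ‖ (R3+R4) = 6.227 kΩ.
V_A = 3.30 × 6.227/(2.18 + 6.227) = 2.444 V.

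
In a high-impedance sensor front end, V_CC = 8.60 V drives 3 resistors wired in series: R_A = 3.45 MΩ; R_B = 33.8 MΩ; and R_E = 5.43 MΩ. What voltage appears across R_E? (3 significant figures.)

Series total: ΣR = 3.45 + 33.8 + 5.43 = 42.68 MΩ.
By the voltage-divider rule, V = 8.60 × 5.430/42.68 = 1.094 V.

V ≈ 1.09 V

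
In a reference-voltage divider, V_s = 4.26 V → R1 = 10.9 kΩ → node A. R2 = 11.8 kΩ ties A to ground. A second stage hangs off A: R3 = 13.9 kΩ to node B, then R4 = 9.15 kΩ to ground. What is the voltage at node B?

The second stage (R3 + R4 = 23.05 kΩ) loads node A in parallel with R2.
R2 ‖ (R3+R4) = 7.805 kΩ.
V_A = 4.26 × 7.805/(10.9 + 7.805) = 1.778 V.
V_B = V_A × 0.3970 = 0.7056 V.

V_B ≈ 0.706 V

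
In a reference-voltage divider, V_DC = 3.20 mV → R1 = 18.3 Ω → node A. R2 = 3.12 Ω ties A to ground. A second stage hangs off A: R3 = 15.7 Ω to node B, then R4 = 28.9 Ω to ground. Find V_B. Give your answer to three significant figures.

V_B ≈ 0.285 mV

The second stage (R3 + R4 = 44.60 Ω) loads node A in parallel with R2.
R2 ‖ (R3+R4) = 2.916 Ω.
So V_A = 3.20 × 0.1374 = 0.4398 mV.
V_B = V_A × 0.6480 = 0.2850 mV.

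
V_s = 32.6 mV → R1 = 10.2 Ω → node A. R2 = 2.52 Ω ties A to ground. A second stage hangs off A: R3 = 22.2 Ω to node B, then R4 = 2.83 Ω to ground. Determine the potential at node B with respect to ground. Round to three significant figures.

Looking into the second stage from A: R3 + R4 = 25.03 Ω appears in parallel with R2.
R2 ‖ (R3+R4) = 2.289 Ω.
V_A = 32.6 × 2.289/(10.2 + 2.289) = 5.976 mV.
Then the unloaded second divider: V_B = V_A × R4/(R3+R4) = 5.976 × 0.1131 = 0.6757 mV.

V_B ≈ 0.676 mV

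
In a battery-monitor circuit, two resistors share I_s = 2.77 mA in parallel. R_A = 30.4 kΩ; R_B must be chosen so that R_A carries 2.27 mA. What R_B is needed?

R_B ≈ 138 kΩ

Two-branch current divider: I_A = I_s · R_B/(R_A + R_B).
With f = 0.8195, R_B = R_A · f/(1−f) = 30.4 × 4.540 = 138.0 kΩ.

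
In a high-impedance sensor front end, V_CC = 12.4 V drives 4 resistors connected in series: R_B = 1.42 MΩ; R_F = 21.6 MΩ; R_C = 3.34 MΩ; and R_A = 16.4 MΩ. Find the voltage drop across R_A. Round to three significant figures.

ΣR = 1.42 + 21.6 + 3.34 + 16.4 = 42.76 MΩ.
Voltage divider: V = V_CC · (16.40 / 42.76) = 12.4 × 0.3835 = 4.756 V.

V ≈ 4.76 V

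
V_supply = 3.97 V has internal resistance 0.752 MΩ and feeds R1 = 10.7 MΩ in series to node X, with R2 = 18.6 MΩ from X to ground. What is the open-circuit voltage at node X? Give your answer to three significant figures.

V_th ≈ 2.46 V

R1' = 0.752 + 10.7 = 11.45 MΩ (source resistance + R1).
With X open, the divider is unloaded: V_th = 3.97 × 18.6/30.05 = 2.457 V.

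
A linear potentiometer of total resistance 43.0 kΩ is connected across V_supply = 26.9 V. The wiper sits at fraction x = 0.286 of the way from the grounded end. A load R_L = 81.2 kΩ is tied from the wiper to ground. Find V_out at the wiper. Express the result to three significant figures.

Lower segment x·R_p = 12.30 kΩ; upper segment (1−x)·R_p = 30.70 kΩ.
R_L loads the lower segment: effective lower R = 10.68 kΩ.
V_out = 26.9 × 10.68/(30.70 + 10.68) = 6.943 V.
(Unloaded: V_out = x·V_supply = 7.69 V.)

V_out ≈ 6.94 V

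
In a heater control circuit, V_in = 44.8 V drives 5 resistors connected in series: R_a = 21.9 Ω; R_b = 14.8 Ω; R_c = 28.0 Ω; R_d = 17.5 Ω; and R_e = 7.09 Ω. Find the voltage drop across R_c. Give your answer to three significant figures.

ΣR = 21.9 + 14.8 + 28.0 + 17.5 + 7.09 = 89.29 Ω.
V = V_in · R/ΣR = 44.8 × 0.3136 = 14.05 V.

V ≈ 14.0 V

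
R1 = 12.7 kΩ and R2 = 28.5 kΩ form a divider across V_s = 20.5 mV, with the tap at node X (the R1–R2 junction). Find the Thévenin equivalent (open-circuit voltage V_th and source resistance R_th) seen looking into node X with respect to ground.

Open-circuit (no load on X): V_th = V_s · R2/(R1 + R2) = 20.5 × 28.5/(12.70 + 28.5) = 14.18 mV.
With V_s suppressed (replaced by a short), R_th = R1 ‖ R2 = (12.70 × 28.5)/(12.70 + 28.5) = 8.785 kΩ.

V_th ≈ 14.2 mV, R_th ≈ 8.79 kΩ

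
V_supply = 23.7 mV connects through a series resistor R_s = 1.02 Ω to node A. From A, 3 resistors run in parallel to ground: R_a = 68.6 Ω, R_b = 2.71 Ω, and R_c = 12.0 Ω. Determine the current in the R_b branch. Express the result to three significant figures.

Parallel bank: R_p = 1/(1/68.6 + 1/2.71 + 1/12.0) = 2.142 Ω.
V_A = 23.7 × 2.142/3.162 = 16.05 mV.
Branch current I = V_A/R_b = 16.05/2.71 = 5.924 mA.

I ≈ 5.92 mA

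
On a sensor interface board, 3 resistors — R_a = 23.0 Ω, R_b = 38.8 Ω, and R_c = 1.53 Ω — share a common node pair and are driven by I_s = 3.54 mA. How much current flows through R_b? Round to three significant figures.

I ≈ 0.126 mA

Conductances: ΣG = 1/23.0 + 1/38.8 + 1/1.53 = 0.7228 (1/Ω).
By the current-divider rule, I = I_s · G_k/ΣG = 3.54 × 0.03566 = 0.1262 mA.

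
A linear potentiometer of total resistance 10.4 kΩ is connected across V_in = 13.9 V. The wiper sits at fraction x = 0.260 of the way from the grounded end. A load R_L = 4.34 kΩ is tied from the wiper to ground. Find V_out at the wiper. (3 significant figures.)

V_out ≈ 2.47 V

The pot divides into 7.696 kΩ above the wiper and 2.704 kΩ below.
(x·R_p) ‖ R_L = 1.666 kΩ.
Loaded-divider output: V_out = 13.9 × 0.1780 = 2.474 V.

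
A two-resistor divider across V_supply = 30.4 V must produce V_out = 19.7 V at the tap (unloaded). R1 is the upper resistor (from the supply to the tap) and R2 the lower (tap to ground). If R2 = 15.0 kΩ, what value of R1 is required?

R1 ≈ 8.15 kΩ

The divider ratio is R2/(R1+R2) = 19.7/30.4 = 0.6480.
R1 = R2·(1/k − 1) = 15.0 × 0.5431 = 8.147 kΩ.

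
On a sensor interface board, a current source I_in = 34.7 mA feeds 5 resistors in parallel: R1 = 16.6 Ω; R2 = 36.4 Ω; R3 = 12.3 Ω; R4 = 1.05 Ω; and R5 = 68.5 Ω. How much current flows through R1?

ΣG = 1/16.6 + 1/36.4 + 1/12.3 + 1/1.05 + 1/68.5 = 1.136.
Current divider: I(R1) = I_in · G_k/ΣG = 34.7 × (0.06024/1.136) = 34.7 × 0.05303 = 1.840 mA.

I ≈ 1.84 mA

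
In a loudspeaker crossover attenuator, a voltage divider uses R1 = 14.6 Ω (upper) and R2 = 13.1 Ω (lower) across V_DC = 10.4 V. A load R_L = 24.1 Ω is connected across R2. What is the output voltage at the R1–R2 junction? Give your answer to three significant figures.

First combine the lower leg with the load: R2 ‖ R_L = 8.487 Ω.
Now apply the divider: V_out = 10.4 × 0.3676 = 3.823 V.
(Unloaded it would be 4.92 V; the load pulls it down.)

V_out ≈ 3.82 V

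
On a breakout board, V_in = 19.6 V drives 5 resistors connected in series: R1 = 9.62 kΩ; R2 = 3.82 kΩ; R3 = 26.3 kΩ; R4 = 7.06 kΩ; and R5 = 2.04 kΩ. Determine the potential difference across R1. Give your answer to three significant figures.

V ≈ 3.86 V

Series total: ΣR = 9.62 + 3.82 + 26.3 + 7.06 + 2.04 = 48.84 kΩ.
V = V_in · R/ΣR = 19.6 × 0.1970 = 3.861 V.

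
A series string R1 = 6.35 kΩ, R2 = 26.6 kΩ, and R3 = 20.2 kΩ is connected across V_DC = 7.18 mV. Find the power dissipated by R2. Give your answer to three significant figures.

P ≈ 0.485 nW

The common current is I = 7.18/53.15 = 0.1351 µA.
P = I²R = 0.01825 × 26.6 = 0.4854 nW.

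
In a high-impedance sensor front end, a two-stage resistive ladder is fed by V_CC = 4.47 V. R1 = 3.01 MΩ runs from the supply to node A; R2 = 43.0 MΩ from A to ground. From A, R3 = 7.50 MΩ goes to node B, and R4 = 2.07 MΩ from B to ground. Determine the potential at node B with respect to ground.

V_B ≈ 0.698 V

Looking into the second stage from A: R3 + R4 = 9.570 MΩ appears in parallel with R2.
R2 ‖ (R3+R4) = 7.828 MΩ.
First divider: V_A = V_CC · 7.828/(3.01 + 7.828) = 3.229 V.
Stage 2 is unloaded, so V_B = V_A · R4/(R3+R4) = 3.229 × 2.07/9.570 = 0.6983 V.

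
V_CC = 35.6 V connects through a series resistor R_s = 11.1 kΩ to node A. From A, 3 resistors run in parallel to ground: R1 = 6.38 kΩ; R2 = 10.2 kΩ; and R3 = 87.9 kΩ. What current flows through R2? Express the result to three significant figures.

I ≈ 0.883 mA

Parallel bank: R_p = 1/(1/6.38 + 1/10.2 + 1/87.9) = 3.757 kΩ.
V_A = 35.6 × 3.757/14.86 = 9.003 V.
Branch current I = V_A/R2 = 9.003/10.2 = 0.8826 mA.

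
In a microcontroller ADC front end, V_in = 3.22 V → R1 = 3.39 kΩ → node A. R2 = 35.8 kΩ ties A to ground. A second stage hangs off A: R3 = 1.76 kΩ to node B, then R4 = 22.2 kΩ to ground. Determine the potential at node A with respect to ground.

V_A ≈ 2.60 V

The second stage (R3 + R4 = 23.96 kΩ) loads node A in parallel with R2.
R2 ‖ (R3+R4) = 14.35 kΩ.
First divider: V_A = V_in · 14.35/(3.39 + 14.35) = 2.605 V.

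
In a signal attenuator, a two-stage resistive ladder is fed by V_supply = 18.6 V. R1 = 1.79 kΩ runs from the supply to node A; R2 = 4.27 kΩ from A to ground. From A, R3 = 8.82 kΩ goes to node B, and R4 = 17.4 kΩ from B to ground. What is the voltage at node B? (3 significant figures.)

Node A sees R2 in parallel with the series input of stage 2, R3 + R4 = 26.22 kΩ.
R2 ‖ (R3+R4) = 3.672 kΩ.
So V_A = 18.6 × 0.6723 = 12.50 V.
Then the unloaded second divider: V_B = V_A × R4/(R3+R4) = 12.50 × 0.6636 = 8.298 V.

V_B ≈ 8.30 V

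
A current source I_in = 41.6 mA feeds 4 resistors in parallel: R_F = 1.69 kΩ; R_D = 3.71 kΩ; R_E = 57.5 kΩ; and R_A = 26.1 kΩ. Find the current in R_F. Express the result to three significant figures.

Total conductance ΣG = 1/1.69 + 1/3.71 + 1/57.5 + 1/26.1 = 0.9170 (units of 1/kΩ).
Current divider: I(R_F) = I_in · G_k/ΣG = 41.6 × (0.5917/0.9170) = 41.6 × 0.6453 = 26.84 mA.

I ≈ 26.8 mA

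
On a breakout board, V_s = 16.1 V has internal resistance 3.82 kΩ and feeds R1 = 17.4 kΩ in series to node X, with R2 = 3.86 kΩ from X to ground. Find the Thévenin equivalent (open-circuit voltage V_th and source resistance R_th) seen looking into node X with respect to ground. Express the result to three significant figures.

R1' = 3.82 + 17.4 = 21.22 kΩ (source resistance + R1).
Open-circuit (no load on X): V_th = V_s · R2/(R1' + R2) = 16.1 × 3.86/(21.22 + 3.86) = 2.478 V.
With V_s suppressed (replaced by a short), R_th = R1' ‖ R2 = (21.22 × 3.86)/(21.22 + 3.86) = 3.266 kΩ.

V_th ≈ 2.48 V, R_th ≈ 3.27 kΩ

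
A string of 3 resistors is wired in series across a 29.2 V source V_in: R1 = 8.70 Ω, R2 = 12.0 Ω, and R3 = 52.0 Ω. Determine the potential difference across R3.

V ≈ 20.9 V

Series total: ΣR = 8.70 + 12.0 + 52.0 = 72.70 Ω.
By the voltage-divider rule, V = 29.2 × 52.00/72.70 = 20.89 V.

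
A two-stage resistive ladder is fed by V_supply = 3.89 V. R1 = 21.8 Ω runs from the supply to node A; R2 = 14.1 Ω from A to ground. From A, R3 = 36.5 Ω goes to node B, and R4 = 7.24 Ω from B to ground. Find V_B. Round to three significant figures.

The second stage (R3 + R4 = 43.74 Ω) loads node A in parallel with R2.
R2 ‖ (R3+R4) = 10.66 Ω.
First divider: V_A = V_supply · 10.66/(21.8 + 10.66) = 1.278 V.
Stage 2 is unloaded, so V_B = V_A · R4/(R3+R4) = 1.278 × 7.24/43.74 = 0.2115 V.

V_B ≈ 0.211 V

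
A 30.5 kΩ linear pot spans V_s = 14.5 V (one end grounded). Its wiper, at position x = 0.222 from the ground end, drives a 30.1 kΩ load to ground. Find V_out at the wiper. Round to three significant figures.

V_out ≈ 2.74 V

Split the track: R_lower = x·R_p = 6.771 kΩ, R_upper = (1−x)·R_p = 23.73 kΩ.
(x·R_p) ‖ R_L = 5.528 kΩ.
V_out = 14.5 × 5.528/(23.73 + 5.528) = 2.740 V.
(Unloaded: V_out = x·V_s = 3.22 V.)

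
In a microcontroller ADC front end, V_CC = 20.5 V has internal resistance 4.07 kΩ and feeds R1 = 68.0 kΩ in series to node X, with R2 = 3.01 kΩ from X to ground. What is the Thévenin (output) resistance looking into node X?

R_th ≈ 2.89 kΩ

R1' = 4.07 + 68.0 = 72.07 kΩ (source resistance + R1).
With V_CC suppressed (replaced by a short), R_th = R1' ‖ R2 = (72.07 × 3.01)/(72.07 + 3.01) = 2.889 kΩ.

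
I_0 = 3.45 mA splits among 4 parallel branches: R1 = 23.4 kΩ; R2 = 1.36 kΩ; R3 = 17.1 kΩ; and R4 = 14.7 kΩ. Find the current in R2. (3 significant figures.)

I ≈ 2.80 mA

Total conductance ΣG = 1/23.4 + 1/1.36 + 1/17.1 + 1/14.7 = 0.9045 (units of 1/kΩ).
By the current-divider rule, I = I_0 · G_k/ΣG = 3.45 × 0.8129 = 2.804 mA.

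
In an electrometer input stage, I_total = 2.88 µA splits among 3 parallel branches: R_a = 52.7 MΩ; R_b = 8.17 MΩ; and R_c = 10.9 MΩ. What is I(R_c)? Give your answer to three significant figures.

ΣG = 1/52.7 + 1/8.17 + 1/10.9 = 0.2331.
R_c takes the fraction G_k/ΣG = 0.09174/0.2331 = 0.3935, so I = 2.88 × 0.3935 = 1.133 µA.

I ≈ 1.13 µA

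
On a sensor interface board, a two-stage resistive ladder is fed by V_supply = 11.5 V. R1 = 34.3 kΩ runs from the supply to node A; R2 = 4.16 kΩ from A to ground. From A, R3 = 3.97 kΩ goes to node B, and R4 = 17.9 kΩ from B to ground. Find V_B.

V_B ≈ 0.870 V

The second stage (R3 + R4 = 21.87 kΩ) loads node A in parallel with R2.
R2 ‖ (R3+R4) = 3.495 kΩ.
First divider: V_A = V_supply · 3.495/(34.3 + 3.495) = 1.063 V.
Then the unloaded second divider: V_B = V_A × R4/(R3+R4) = 1.063 × 0.8185 = 0.8704 V.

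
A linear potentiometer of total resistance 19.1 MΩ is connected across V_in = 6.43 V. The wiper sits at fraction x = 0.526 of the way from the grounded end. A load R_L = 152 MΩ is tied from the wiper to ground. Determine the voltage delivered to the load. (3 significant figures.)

V_out ≈ 3.28 V

Split the track: R_lower = x·R_p = 10.05 MΩ, R_upper = (1−x)·R_p = 9.053 MΩ.
(x·R_p) ‖ R_L = 9.424 MΩ.
Loaded-divider output: V_out = 6.43 × 0.5100 = 3.279 V.
(Unloaded: V_out = x·V_in = 3.38 V.)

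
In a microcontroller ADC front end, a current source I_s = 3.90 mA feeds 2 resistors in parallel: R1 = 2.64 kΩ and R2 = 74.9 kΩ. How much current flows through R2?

With just two branches, the current splits inversely with resistance.
I(R2) = 3.90 × 2.64/(2.64 + 74.9) = 3.90 × 0.03405 = 0.1328 mA.

I ≈ 0.133 mA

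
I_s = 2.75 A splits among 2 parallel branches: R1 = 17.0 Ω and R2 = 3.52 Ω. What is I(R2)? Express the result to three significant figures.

With just two branches, the current splits inversely with resistance.
I(R2) = 2.75 × 17.0/(17.0 + 3.52) = 2.75 × 0.8285 = 2.278 A.

I ≈ 2.28 A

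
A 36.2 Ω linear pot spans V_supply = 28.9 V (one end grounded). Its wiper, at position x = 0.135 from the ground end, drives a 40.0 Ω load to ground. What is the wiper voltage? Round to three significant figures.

Lower segment x·R_p = 4.887 Ω; upper segment (1−x)·R_p = 31.31 Ω.
R_L loads the lower segment: effective lower R = 4.355 Ω.
V_out = 28.9 × 4.355/(31.31 + 4.355) = 3.529 V.

V_out ≈ 3.53 V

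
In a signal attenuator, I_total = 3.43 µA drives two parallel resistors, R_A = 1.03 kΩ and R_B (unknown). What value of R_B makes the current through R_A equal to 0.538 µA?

Two-branch current divider: I_A = I_total · R_B/(R_A + R_B).
0.538/3.43 = R_B/(R_A + R_B) → R_B = R_A · (0.1569)/(1 − 0.1569) = 1.03 × 0.1860 = 0.1916 kΩ.

R_B ≈ 0.192 kΩ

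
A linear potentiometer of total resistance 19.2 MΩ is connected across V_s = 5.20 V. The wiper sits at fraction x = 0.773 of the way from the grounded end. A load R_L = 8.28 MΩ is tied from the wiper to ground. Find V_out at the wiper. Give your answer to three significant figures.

V_out ≈ 2.86 V

Lower segment x·R_p = 14.84 MΩ; upper segment (1−x)·R_p = 4.358 MΩ.
(x·R_p) ‖ R_L = 5.315 MΩ.
Loaded-divider output: V_out = 5.20 × 0.5494 = 2.857 V.
(Unloaded: V_out = x·V_s = 4.02 V.)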